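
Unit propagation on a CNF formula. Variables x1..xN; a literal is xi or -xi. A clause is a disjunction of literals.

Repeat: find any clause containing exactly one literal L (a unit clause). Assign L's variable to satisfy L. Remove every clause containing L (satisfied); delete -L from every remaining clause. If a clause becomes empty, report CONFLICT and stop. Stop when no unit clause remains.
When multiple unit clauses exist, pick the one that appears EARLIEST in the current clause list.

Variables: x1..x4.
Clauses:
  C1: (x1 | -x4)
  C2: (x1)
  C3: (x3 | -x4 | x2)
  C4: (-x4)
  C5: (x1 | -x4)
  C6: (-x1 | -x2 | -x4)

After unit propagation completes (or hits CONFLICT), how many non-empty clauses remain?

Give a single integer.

unit clause [1] forces x1=T; simplify:
  drop -1 from [-1, -2, -4] -> [-2, -4]
  satisfied 3 clause(s); 3 remain; assigned so far: [1]
unit clause [-4] forces x4=F; simplify:
  satisfied 3 clause(s); 0 remain; assigned so far: [1, 4]

Answer: 0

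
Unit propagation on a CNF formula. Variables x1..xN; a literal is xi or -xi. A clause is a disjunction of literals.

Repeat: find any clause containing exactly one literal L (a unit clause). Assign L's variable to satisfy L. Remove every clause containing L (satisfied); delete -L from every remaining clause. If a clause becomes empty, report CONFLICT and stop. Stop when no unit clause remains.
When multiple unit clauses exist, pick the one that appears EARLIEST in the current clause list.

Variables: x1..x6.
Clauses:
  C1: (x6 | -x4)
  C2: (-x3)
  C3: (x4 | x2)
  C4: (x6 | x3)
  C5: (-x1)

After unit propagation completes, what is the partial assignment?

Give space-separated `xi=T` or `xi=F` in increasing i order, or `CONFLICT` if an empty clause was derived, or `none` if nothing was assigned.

unit clause [-3] forces x3=F; simplify:
  drop 3 from [6, 3] -> [6]
  satisfied 1 clause(s); 4 remain; assigned so far: [3]
unit clause [6] forces x6=T; simplify:
  satisfied 2 clause(s); 2 remain; assigned so far: [3, 6]
unit clause [-1] forces x1=F; simplify:
  satisfied 1 clause(s); 1 remain; assigned so far: [1, 3, 6]

Answer: x1=F x3=F x6=T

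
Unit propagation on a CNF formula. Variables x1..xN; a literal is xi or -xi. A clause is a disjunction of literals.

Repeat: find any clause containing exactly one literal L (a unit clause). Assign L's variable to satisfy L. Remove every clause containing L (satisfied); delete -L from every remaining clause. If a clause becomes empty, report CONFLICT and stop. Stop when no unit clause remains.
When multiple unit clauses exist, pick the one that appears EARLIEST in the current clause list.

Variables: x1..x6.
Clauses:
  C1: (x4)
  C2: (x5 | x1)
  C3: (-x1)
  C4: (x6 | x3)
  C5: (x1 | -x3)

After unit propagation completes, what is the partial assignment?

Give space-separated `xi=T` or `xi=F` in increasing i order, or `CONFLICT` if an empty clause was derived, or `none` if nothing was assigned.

unit clause [4] forces x4=T; simplify:
  satisfied 1 clause(s); 4 remain; assigned so far: [4]
unit clause [-1] forces x1=F; simplify:
  drop 1 from [5, 1] -> [5]
  drop 1 from [1, -3] -> [-3]
  satisfied 1 clause(s); 3 remain; assigned so far: [1, 4]
unit clause [5] forces x5=T; simplify:
  satisfied 1 clause(s); 2 remain; assigned so far: [1, 4, 5]
unit clause [-3] forces x3=F; simplify:
  drop 3 from [6, 3] -> [6]
  satisfied 1 clause(s); 1 remain; assigned so far: [1, 3, 4, 5]
unit clause [6] forces x6=T; simplify:
  satisfied 1 clause(s); 0 remain; assigned so far: [1, 3, 4, 5, 6]

Answer: x1=F x3=F x4=T x5=T x6=T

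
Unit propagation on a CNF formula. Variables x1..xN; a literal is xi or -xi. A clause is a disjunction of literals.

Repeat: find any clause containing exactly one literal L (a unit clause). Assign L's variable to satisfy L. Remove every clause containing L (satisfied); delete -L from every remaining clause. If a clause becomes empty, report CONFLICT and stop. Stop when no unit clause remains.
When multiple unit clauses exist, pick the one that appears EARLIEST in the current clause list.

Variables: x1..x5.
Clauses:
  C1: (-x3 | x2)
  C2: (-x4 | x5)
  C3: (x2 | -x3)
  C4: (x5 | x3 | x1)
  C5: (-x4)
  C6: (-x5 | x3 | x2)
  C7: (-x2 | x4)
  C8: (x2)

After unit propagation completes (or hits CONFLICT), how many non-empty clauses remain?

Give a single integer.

unit clause [-4] forces x4=F; simplify:
  drop 4 from [-2, 4] -> [-2]
  satisfied 2 clause(s); 6 remain; assigned so far: [4]
unit clause [-2] forces x2=F; simplify:
  drop 2 from [-3, 2] -> [-3]
  drop 2 from [2, -3] -> [-3]
  drop 2 from [-5, 3, 2] -> [-5, 3]
  drop 2 from [2] -> [] (empty!)
  satisfied 1 clause(s); 5 remain; assigned so far: [2, 4]
CONFLICT (empty clause)

Answer: 4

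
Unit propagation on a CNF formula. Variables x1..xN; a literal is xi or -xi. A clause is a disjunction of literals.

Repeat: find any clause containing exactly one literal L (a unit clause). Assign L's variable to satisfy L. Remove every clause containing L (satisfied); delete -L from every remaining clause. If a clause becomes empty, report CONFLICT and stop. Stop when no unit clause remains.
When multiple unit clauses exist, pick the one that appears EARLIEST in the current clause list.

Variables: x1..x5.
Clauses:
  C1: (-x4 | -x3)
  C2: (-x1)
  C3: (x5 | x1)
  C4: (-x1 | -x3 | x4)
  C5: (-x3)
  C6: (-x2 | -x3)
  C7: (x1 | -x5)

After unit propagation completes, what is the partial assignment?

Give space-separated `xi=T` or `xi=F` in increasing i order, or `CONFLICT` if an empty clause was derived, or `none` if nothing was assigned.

Answer: CONFLICT

Derivation:
unit clause [-1] forces x1=F; simplify:
  drop 1 from [5, 1] -> [5]
  drop 1 from [1, -5] -> [-5]
  satisfied 2 clause(s); 5 remain; assigned so far: [1]
unit clause [5] forces x5=T; simplify:
  drop -5 from [-5] -> [] (empty!)
  satisfied 1 clause(s); 4 remain; assigned so far: [1, 5]
CONFLICT (empty clause)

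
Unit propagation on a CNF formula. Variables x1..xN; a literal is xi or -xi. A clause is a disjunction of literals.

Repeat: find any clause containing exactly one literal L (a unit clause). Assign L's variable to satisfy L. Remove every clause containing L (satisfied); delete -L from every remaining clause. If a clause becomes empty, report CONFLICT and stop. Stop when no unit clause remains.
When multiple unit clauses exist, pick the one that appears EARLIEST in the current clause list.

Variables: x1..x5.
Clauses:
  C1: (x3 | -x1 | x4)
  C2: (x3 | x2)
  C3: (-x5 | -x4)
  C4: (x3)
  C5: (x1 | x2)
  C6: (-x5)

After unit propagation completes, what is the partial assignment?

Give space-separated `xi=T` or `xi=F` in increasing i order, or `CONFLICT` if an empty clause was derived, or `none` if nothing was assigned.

unit clause [3] forces x3=T; simplify:
  satisfied 3 clause(s); 3 remain; assigned so far: [3]
unit clause [-5] forces x5=F; simplify:
  satisfied 2 clause(s); 1 remain; assigned so far: [3, 5]

Answer: x3=T x5=F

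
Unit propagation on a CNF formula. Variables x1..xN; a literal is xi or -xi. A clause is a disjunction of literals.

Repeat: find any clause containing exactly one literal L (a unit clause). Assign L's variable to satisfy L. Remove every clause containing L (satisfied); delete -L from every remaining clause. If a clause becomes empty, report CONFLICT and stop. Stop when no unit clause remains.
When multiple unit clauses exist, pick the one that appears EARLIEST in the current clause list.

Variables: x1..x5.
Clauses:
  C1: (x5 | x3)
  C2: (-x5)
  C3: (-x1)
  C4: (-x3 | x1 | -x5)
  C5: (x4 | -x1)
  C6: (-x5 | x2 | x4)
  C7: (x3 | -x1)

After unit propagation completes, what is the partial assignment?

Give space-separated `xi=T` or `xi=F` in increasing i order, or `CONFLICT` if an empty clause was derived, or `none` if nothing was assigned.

Answer: x1=F x3=T x5=F

Derivation:
unit clause [-5] forces x5=F; simplify:
  drop 5 from [5, 3] -> [3]
  satisfied 3 clause(s); 4 remain; assigned so far: [5]
unit clause [3] forces x3=T; simplify:
  satisfied 2 clause(s); 2 remain; assigned so far: [3, 5]
unit clause [-1] forces x1=F; simplify:
  satisfied 2 clause(s); 0 remain; assigned so far: [1, 3, 5]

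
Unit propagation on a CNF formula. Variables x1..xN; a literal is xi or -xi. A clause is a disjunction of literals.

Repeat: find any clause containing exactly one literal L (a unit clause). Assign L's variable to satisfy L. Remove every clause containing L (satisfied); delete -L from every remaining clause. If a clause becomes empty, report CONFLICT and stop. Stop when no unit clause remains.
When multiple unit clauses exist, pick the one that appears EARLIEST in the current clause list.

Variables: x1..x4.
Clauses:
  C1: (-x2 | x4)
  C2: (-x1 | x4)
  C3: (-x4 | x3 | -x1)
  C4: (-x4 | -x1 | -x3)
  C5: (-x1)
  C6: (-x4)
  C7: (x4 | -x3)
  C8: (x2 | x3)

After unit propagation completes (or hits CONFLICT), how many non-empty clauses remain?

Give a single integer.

unit clause [-1] forces x1=F; simplify:
  satisfied 4 clause(s); 4 remain; assigned so far: [1]
unit clause [-4] forces x4=F; simplify:
  drop 4 from [-2, 4] -> [-2]
  drop 4 from [4, -3] -> [-3]
  satisfied 1 clause(s); 3 remain; assigned so far: [1, 4]
unit clause [-2] forces x2=F; simplify:
  drop 2 from [2, 3] -> [3]
  satisfied 1 clause(s); 2 remain; assigned so far: [1, 2, 4]
unit clause [-3] forces x3=F; simplify:
  drop 3 from [3] -> [] (empty!)
  satisfied 1 clause(s); 1 remain; assigned so far: [1, 2, 3, 4]
CONFLICT (empty clause)

Answer: 0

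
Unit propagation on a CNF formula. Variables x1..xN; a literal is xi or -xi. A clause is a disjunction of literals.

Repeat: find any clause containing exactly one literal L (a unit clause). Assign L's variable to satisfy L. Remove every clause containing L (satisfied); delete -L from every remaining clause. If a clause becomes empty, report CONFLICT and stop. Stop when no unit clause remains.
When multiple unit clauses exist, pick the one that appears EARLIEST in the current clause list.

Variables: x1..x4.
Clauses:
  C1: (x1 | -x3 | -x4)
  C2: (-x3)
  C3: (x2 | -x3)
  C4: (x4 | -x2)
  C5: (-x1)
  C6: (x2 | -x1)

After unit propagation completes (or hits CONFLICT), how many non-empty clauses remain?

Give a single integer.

unit clause [-3] forces x3=F; simplify:
  satisfied 3 clause(s); 3 remain; assigned so far: [3]
unit clause [-1] forces x1=F; simplify:
  satisfied 2 clause(s); 1 remain; assigned so far: [1, 3]

Answer: 1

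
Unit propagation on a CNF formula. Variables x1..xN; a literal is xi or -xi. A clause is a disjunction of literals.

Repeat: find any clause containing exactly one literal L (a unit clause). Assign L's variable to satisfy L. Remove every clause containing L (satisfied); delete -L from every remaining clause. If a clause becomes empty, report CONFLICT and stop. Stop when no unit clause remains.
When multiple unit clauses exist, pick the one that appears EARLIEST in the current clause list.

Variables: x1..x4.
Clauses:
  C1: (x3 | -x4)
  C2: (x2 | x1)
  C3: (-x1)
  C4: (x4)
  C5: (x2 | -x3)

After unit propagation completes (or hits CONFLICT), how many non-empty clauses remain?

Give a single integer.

unit clause [-1] forces x1=F; simplify:
  drop 1 from [2, 1] -> [2]
  satisfied 1 clause(s); 4 remain; assigned so far: [1]
unit clause [2] forces x2=T; simplify:
  satisfied 2 clause(s); 2 remain; assigned so far: [1, 2]
unit clause [4] forces x4=T; simplify:
  drop -4 from [3, -4] -> [3]
  satisfied 1 clause(s); 1 remain; assigned so far: [1, 2, 4]
unit clause [3] forces x3=T; simplify:
  satisfied 1 clause(s); 0 remain; assigned so far: [1, 2, 3, 4]

Answer: 0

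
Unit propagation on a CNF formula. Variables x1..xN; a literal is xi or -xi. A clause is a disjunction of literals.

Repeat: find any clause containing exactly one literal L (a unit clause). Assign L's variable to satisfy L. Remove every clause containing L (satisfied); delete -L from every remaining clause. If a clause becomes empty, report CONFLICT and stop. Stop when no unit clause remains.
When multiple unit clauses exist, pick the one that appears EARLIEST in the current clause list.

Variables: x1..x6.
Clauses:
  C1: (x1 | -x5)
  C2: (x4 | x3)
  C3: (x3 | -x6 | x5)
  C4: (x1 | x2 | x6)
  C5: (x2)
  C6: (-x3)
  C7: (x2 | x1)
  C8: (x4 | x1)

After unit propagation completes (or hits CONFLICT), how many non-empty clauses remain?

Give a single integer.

unit clause [2] forces x2=T; simplify:
  satisfied 3 clause(s); 5 remain; assigned so far: [2]
unit clause [-3] forces x3=F; simplify:
  drop 3 from [4, 3] -> [4]
  drop 3 from [3, -6, 5] -> [-6, 5]
  satisfied 1 clause(s); 4 remain; assigned so far: [2, 3]
unit clause [4] forces x4=T; simplify:
  satisfied 2 clause(s); 2 remain; assigned so far: [2, 3, 4]

Answer: 2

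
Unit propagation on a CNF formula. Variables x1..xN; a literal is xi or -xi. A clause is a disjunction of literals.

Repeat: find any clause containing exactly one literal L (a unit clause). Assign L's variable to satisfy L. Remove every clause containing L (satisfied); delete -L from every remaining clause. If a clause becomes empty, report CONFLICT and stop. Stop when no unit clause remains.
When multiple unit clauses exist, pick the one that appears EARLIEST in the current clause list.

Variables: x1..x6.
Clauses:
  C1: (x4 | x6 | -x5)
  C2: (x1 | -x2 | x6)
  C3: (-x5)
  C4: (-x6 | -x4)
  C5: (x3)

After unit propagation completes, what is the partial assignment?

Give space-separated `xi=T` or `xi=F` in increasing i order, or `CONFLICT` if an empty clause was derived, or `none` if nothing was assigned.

unit clause [-5] forces x5=F; simplify:
  satisfied 2 clause(s); 3 remain; assigned so far: [5]
unit clause [3] forces x3=T; simplify:
  satisfied 1 clause(s); 2 remain; assigned so far: [3, 5]

Answer: x3=T x5=F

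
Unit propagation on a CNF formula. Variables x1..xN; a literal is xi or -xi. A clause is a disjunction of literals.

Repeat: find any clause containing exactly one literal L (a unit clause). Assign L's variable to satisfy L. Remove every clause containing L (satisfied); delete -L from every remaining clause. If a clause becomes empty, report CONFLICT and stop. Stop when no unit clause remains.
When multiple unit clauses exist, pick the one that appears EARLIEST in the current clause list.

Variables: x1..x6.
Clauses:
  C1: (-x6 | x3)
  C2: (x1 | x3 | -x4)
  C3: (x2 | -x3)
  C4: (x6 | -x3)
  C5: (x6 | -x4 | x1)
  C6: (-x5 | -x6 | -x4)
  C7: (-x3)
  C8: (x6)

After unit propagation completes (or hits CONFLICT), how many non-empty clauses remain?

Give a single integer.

unit clause [-3] forces x3=F; simplify:
  drop 3 from [-6, 3] -> [-6]
  drop 3 from [1, 3, -4] -> [1, -4]
  satisfied 3 clause(s); 5 remain; assigned so far: [3]
unit clause [-6] forces x6=F; simplify:
  drop 6 from [6, -4, 1] -> [-4, 1]
  drop 6 from [6] -> [] (empty!)
  satisfied 2 clause(s); 3 remain; assigned so far: [3, 6]
CONFLICT (empty clause)

Answer: 2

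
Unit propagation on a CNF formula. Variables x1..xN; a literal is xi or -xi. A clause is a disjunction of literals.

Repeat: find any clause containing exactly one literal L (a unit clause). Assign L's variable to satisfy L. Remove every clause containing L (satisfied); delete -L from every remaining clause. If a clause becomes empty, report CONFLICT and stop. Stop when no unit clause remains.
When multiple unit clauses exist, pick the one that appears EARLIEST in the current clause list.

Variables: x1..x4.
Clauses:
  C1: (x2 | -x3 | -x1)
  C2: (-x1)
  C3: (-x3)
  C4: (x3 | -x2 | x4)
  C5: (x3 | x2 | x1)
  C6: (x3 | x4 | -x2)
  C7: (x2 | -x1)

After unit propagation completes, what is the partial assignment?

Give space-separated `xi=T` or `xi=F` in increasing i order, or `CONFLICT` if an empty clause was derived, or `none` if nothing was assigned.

Answer: x1=F x2=T x3=F x4=T

Derivation:
unit clause [-1] forces x1=F; simplify:
  drop 1 from [3, 2, 1] -> [3, 2]
  satisfied 3 clause(s); 4 remain; assigned so far: [1]
unit clause [-3] forces x3=F; simplify:
  drop 3 from [3, -2, 4] -> [-2, 4]
  drop 3 from [3, 2] -> [2]
  drop 3 from [3, 4, -2] -> [4, -2]
  satisfied 1 clause(s); 3 remain; assigned so far: [1, 3]
unit clause [2] forces x2=T; simplify:
  drop -2 from [-2, 4] -> [4]
  drop -2 from [4, -2] -> [4]
  satisfied 1 clause(s); 2 remain; assigned so far: [1, 2, 3]
unit clause [4] forces x4=T; simplify:
  satisfied 2 clause(s); 0 remain; assigned so far: [1, 2, 3, 4]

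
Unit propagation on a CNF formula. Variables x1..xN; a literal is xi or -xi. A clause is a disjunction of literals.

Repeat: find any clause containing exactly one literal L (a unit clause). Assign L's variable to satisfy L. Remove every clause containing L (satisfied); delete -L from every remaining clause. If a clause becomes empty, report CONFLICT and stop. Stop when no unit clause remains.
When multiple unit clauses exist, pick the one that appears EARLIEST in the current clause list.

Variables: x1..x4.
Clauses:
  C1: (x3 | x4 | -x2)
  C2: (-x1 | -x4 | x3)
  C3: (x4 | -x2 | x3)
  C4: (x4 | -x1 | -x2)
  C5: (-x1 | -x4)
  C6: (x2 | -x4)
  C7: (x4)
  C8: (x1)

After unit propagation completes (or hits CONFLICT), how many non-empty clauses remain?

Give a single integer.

Answer: 1

Derivation:
unit clause [4] forces x4=T; simplify:
  drop -4 from [-1, -4, 3] -> [-1, 3]
  drop -4 from [-1, -4] -> [-1]
  drop -4 from [2, -4] -> [2]
  satisfied 4 clause(s); 4 remain; assigned so far: [4]
unit clause [-1] forces x1=F; simplify:
  drop 1 from [1] -> [] (empty!)
  satisfied 2 clause(s); 2 remain; assigned so far: [1, 4]
CONFLICT (empty clause)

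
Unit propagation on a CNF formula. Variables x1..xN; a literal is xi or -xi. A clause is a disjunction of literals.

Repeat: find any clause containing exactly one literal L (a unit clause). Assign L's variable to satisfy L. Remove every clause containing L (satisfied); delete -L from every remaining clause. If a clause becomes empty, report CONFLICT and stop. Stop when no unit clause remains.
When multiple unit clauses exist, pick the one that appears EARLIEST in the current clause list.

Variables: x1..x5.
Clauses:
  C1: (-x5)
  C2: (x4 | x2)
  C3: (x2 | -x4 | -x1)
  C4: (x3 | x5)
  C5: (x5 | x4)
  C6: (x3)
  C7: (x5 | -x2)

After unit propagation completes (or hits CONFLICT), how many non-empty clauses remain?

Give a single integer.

Answer: 0

Derivation:
unit clause [-5] forces x5=F; simplify:
  drop 5 from [3, 5] -> [3]
  drop 5 from [5, 4] -> [4]
  drop 5 from [5, -2] -> [-2]
  satisfied 1 clause(s); 6 remain; assigned so far: [5]
unit clause [3] forces x3=T; simplify:
  satisfied 2 clause(s); 4 remain; assigned so far: [3, 5]
unit clause [4] forces x4=T; simplify:
  drop -4 from [2, -4, -1] -> [2, -1]
  satisfied 2 clause(s); 2 remain; assigned so far: [3, 4, 5]
unit clause [-2] forces x2=F; simplify:
  drop 2 from [2, -1] -> [-1]
  satisfied 1 clause(s); 1 remain; assigned so far: [2, 3, 4, 5]
unit clause [-1] forces x1=F; simplify:
  satisfied 1 clause(s); 0 remain; assigned so far: [1, 2, 3, 4, 5]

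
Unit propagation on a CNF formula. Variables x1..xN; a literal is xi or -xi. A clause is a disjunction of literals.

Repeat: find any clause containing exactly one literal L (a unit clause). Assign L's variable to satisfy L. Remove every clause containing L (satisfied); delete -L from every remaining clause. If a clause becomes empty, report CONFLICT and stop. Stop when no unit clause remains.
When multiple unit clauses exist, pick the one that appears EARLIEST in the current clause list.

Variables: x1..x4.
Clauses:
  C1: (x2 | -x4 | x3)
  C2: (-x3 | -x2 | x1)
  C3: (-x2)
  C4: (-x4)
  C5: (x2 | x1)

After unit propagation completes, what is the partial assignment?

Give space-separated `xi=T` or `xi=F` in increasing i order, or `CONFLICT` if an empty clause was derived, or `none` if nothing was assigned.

Answer: x1=T x2=F x4=F

Derivation:
unit clause [-2] forces x2=F; simplify:
  drop 2 from [2, -4, 3] -> [-4, 3]
  drop 2 from [2, 1] -> [1]
  satisfied 2 clause(s); 3 remain; assigned so far: [2]
unit clause [-4] forces x4=F; simplify:
  satisfied 2 clause(s); 1 remain; assigned so far: [2, 4]
unit clause [1] forces x1=T; simplify:
  satisfied 1 clause(s); 0 remain; assigned so far: [1, 2, 4]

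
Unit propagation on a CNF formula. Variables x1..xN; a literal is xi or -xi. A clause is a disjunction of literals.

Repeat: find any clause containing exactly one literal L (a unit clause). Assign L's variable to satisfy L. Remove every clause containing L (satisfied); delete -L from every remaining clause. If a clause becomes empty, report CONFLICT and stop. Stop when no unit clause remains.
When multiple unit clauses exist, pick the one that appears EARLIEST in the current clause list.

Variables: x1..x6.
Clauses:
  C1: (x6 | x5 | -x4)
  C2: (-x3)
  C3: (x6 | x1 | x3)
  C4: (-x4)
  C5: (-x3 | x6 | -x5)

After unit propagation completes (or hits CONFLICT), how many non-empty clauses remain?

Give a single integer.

unit clause [-3] forces x3=F; simplify:
  drop 3 from [6, 1, 3] -> [6, 1]
  satisfied 2 clause(s); 3 remain; assigned so far: [3]
unit clause [-4] forces x4=F; simplify:
  satisfied 2 clause(s); 1 remain; assigned so far: [3, 4]

Answer: 1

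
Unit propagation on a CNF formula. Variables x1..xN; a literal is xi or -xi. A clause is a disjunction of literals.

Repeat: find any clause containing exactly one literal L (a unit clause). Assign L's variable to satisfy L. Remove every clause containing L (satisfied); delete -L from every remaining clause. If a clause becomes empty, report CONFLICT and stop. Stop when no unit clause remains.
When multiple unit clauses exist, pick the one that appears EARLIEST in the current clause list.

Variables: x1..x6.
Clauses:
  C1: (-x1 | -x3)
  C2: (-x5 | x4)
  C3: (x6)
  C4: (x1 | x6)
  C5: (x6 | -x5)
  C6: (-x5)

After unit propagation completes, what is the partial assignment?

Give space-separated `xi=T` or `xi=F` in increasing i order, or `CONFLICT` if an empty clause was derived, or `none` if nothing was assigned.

unit clause [6] forces x6=T; simplify:
  satisfied 3 clause(s); 3 remain; assigned so far: [6]
unit clause [-5] forces x5=F; simplify:
  satisfied 2 clause(s); 1 remain; assigned so far: [5, 6]

Answer: x5=F x6=T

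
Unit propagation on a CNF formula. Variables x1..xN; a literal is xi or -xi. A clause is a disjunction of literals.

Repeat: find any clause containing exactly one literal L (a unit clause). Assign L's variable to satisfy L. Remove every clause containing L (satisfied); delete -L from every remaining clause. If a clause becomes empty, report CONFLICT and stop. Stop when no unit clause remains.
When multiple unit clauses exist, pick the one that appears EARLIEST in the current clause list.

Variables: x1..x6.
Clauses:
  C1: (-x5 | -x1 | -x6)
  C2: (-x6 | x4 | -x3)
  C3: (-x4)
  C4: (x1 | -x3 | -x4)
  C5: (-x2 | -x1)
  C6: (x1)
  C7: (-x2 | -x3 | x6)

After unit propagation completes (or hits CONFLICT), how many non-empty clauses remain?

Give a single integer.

unit clause [-4] forces x4=F; simplify:
  drop 4 from [-6, 4, -3] -> [-6, -3]
  satisfied 2 clause(s); 5 remain; assigned so far: [4]
unit clause [1] forces x1=T; simplify:
  drop -1 from [-5, -1, -6] -> [-5, -6]
  drop -1 from [-2, -1] -> [-2]
  satisfied 1 clause(s); 4 remain; assigned so far: [1, 4]
unit clause [-2] forces x2=F; simplify:
  satisfied 2 clause(s); 2 remain; assigned so far: [1, 2, 4]

Answer: 2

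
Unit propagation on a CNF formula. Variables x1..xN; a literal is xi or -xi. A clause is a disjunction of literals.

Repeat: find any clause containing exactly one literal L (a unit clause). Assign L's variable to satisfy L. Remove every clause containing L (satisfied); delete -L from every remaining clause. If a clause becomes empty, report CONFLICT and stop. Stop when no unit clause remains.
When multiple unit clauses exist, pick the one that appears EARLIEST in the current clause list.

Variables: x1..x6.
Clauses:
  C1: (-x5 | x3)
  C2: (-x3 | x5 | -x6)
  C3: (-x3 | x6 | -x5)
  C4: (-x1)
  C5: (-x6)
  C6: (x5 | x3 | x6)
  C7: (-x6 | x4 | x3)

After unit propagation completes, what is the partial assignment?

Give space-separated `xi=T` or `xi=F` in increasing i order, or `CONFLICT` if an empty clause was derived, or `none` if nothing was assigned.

unit clause [-1] forces x1=F; simplify:
  satisfied 1 clause(s); 6 remain; assigned so far: [1]
unit clause [-6] forces x6=F; simplify:
  drop 6 from [-3, 6, -5] -> [-3, -5]
  drop 6 from [5, 3, 6] -> [5, 3]
  satisfied 3 clause(s); 3 remain; assigned so far: [1, 6]

Answer: x1=F x6=F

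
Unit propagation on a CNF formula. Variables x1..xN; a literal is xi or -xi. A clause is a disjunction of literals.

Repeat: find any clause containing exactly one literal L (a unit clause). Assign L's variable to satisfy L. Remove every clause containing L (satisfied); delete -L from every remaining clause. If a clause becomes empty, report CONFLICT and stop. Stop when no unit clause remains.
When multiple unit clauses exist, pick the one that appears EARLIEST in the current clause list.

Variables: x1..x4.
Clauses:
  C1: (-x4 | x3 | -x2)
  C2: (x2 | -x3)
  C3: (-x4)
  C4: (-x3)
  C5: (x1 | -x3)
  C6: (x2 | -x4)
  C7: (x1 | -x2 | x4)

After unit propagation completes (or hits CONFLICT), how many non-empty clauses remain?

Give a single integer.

Answer: 1

Derivation:
unit clause [-4] forces x4=F; simplify:
  drop 4 from [1, -2, 4] -> [1, -2]
  satisfied 3 clause(s); 4 remain; assigned so far: [4]
unit clause [-3] forces x3=F; simplify:
  satisfied 3 clause(s); 1 remain; assigned so far: [3, 4]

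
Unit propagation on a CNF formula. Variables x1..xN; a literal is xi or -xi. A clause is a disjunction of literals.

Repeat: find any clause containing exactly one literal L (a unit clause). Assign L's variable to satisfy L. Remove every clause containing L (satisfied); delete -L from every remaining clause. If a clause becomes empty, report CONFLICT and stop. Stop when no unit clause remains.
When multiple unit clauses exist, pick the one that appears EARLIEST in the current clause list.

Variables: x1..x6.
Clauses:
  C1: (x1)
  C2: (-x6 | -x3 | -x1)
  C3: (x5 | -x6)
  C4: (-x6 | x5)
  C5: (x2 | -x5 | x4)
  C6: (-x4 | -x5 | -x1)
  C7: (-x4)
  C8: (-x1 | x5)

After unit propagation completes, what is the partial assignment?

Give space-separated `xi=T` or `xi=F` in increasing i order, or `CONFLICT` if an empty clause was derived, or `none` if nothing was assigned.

unit clause [1] forces x1=T; simplify:
  drop -1 from [-6, -3, -1] -> [-6, -3]
  drop -1 from [-4, -5, -1] -> [-4, -5]
  drop -1 from [-1, 5] -> [5]
  satisfied 1 clause(s); 7 remain; assigned so far: [1]
unit clause [-4] forces x4=F; simplify:
  drop 4 from [2, -5, 4] -> [2, -5]
  satisfied 2 clause(s); 5 remain; assigned so far: [1, 4]
unit clause [5] forces x5=T; simplify:
  drop -5 from [2, -5] -> [2]
  satisfied 3 clause(s); 2 remain; assigned so far: [1, 4, 5]
unit clause [2] forces x2=T; simplify:
  satisfied 1 clause(s); 1 remain; assigned so far: [1, 2, 4, 5]

Answer: x1=T x2=T x4=F x5=T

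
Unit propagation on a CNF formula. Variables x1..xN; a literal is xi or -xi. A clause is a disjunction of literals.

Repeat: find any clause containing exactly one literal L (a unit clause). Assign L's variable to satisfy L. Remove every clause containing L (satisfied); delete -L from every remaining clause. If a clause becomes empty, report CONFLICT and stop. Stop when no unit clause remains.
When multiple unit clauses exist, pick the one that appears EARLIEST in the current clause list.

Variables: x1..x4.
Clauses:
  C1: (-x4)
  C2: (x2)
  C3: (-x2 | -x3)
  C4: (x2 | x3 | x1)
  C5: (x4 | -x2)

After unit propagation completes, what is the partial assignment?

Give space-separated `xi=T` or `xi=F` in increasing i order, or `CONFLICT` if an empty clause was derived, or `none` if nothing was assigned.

Answer: CONFLICT

Derivation:
unit clause [-4] forces x4=F; simplify:
  drop 4 from [4, -2] -> [-2]
  satisfied 1 clause(s); 4 remain; assigned so far: [4]
unit clause [2] forces x2=T; simplify:
  drop -2 from [-2, -3] -> [-3]
  drop -2 from [-2] -> [] (empty!)
  satisfied 2 clause(s); 2 remain; assigned so far: [2, 4]
CONFLICT (empty clause)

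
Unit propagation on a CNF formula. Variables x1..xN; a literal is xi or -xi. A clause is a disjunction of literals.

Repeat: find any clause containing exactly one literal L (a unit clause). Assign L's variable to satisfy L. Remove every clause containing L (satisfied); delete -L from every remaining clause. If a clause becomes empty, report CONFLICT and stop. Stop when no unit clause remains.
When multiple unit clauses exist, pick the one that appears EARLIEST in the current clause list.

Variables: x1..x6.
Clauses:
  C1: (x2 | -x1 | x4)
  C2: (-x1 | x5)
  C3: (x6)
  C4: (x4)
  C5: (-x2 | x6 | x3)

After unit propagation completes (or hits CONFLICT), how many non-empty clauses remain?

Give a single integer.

unit clause [6] forces x6=T; simplify:
  satisfied 2 clause(s); 3 remain; assigned so far: [6]
unit clause [4] forces x4=T; simplify:
  satisfied 2 clause(s); 1 remain; assigned so far: [4, 6]

Answer: 1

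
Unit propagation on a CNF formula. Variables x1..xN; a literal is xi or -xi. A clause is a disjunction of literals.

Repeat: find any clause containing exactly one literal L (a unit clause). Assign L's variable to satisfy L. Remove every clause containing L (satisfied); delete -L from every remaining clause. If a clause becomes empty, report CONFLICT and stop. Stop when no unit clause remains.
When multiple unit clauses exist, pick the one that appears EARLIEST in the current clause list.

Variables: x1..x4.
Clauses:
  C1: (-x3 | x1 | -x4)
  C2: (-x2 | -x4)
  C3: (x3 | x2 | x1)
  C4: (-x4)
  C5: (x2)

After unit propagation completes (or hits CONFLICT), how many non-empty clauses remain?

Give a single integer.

Answer: 0

Derivation:
unit clause [-4] forces x4=F; simplify:
  satisfied 3 clause(s); 2 remain; assigned so far: [4]
unit clause [2] forces x2=T; simplify:
  satisfied 2 clause(s); 0 remain; assigned so far: [2, 4]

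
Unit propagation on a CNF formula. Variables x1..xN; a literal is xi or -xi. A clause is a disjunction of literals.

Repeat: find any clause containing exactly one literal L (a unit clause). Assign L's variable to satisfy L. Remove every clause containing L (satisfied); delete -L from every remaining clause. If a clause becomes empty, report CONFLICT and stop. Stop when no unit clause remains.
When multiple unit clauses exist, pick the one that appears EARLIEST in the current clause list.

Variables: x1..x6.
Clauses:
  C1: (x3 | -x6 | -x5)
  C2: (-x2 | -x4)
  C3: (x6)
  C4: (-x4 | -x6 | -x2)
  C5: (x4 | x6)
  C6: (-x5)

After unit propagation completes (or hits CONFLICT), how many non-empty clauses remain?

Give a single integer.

unit clause [6] forces x6=T; simplify:
  drop -6 from [3, -6, -5] -> [3, -5]
  drop -6 from [-4, -6, -2] -> [-4, -2]
  satisfied 2 clause(s); 4 remain; assigned so far: [6]
unit clause [-5] forces x5=F; simplify:
  satisfied 2 clause(s); 2 remain; assigned so far: [5, 6]

Answer: 2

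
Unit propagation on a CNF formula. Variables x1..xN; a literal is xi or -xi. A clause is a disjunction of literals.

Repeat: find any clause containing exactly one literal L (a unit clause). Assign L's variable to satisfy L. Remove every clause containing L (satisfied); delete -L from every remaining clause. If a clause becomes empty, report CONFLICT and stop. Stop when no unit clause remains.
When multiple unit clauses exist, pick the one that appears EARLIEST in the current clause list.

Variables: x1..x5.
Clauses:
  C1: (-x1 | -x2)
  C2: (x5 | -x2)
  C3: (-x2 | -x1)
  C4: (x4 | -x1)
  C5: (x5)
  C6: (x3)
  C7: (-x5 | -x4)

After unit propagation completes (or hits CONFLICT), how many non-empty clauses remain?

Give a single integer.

unit clause [5] forces x5=T; simplify:
  drop -5 from [-5, -4] -> [-4]
  satisfied 2 clause(s); 5 remain; assigned so far: [5]
unit clause [3] forces x3=T; simplify:
  satisfied 1 clause(s); 4 remain; assigned so far: [3, 5]
unit clause [-4] forces x4=F; simplify:
  drop 4 from [4, -1] -> [-1]
  satisfied 1 clause(s); 3 remain; assigned so far: [3, 4, 5]
unit clause [-1] forces x1=F; simplify:
  satisfied 3 clause(s); 0 remain; assigned so far: [1, 3, 4, 5]

Answer: 0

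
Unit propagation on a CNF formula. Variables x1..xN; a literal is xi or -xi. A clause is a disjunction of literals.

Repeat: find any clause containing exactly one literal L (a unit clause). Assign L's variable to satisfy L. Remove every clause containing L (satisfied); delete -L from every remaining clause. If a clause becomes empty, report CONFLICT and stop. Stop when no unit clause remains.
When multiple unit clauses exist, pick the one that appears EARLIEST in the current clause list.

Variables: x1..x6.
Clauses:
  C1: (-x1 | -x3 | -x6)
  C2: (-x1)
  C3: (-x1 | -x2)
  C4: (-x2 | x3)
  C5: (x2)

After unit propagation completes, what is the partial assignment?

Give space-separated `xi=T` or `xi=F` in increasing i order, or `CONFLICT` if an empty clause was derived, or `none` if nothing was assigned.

unit clause [-1] forces x1=F; simplify:
  satisfied 3 clause(s); 2 remain; assigned so far: [1]
unit clause [2] forces x2=T; simplify:
  drop -2 from [-2, 3] -> [3]
  satisfied 1 clause(s); 1 remain; assigned so far: [1, 2]
unit clause [3] forces x3=T; simplify:
  satisfied 1 clause(s); 0 remain; assigned so far: [1, 2, 3]

Answer: x1=F x2=T x3=T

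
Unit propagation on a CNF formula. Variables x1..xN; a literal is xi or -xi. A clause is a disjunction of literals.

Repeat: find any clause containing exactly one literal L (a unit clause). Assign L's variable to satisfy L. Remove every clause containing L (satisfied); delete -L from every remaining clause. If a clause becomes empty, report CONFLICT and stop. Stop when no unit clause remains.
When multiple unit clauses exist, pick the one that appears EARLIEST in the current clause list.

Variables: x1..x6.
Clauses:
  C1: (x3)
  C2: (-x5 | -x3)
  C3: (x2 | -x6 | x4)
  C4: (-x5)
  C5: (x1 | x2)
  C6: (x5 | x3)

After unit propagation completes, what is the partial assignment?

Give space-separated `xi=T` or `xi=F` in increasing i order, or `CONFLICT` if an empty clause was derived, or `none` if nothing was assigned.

unit clause [3] forces x3=T; simplify:
  drop -3 from [-5, -3] -> [-5]
  satisfied 2 clause(s); 4 remain; assigned so far: [3]
unit clause [-5] forces x5=F; simplify:
  satisfied 2 clause(s); 2 remain; assigned so far: [3, 5]

Answer: x3=T x5=F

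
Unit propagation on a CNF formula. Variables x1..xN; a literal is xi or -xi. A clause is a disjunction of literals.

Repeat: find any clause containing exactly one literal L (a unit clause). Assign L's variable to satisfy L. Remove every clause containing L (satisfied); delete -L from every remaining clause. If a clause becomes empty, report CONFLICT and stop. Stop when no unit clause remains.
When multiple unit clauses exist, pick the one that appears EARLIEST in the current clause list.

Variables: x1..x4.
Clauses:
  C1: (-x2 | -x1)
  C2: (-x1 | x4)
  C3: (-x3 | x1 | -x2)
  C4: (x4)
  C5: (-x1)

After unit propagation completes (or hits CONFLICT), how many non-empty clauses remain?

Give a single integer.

unit clause [4] forces x4=T; simplify:
  satisfied 2 clause(s); 3 remain; assigned so far: [4]
unit clause [-1] forces x1=F; simplify:
  drop 1 from [-3, 1, -2] -> [-3, -2]
  satisfied 2 clause(s); 1 remain; assigned so far: [1, 4]

Answer: 1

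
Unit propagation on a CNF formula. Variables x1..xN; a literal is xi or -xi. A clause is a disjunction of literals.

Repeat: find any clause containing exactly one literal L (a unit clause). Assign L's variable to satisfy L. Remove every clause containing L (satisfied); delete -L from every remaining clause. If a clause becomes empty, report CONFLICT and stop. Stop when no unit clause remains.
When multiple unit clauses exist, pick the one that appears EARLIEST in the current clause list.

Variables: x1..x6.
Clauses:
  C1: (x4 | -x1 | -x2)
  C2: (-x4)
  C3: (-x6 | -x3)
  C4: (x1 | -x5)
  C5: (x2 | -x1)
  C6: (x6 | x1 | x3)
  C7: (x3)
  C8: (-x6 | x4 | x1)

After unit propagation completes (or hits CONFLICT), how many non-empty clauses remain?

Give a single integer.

Answer: 3

Derivation:
unit clause [-4] forces x4=F; simplify:
  drop 4 from [4, -1, -2] -> [-1, -2]
  drop 4 from [-6, 4, 1] -> [-6, 1]
  satisfied 1 clause(s); 7 remain; assigned so far: [4]
unit clause [3] forces x3=T; simplify:
  drop -3 from [-6, -3] -> [-6]
  satisfied 2 clause(s); 5 remain; assigned so far: [3, 4]
unit clause [-6] forces x6=F; simplify:
  satisfied 2 clause(s); 3 remain; assigned so far: [3, 4, 6]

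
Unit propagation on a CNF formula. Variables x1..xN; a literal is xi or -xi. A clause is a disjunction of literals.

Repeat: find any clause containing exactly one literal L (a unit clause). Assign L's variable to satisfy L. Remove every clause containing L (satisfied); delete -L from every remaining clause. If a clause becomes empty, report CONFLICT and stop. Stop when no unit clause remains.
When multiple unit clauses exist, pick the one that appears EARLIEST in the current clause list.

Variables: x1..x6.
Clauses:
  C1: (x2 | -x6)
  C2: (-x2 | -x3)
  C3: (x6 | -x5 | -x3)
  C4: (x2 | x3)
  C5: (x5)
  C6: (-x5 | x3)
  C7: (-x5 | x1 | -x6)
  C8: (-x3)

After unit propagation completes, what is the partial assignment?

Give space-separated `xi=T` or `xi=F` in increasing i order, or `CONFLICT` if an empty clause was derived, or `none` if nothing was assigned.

unit clause [5] forces x5=T; simplify:
  drop -5 from [6, -5, -3] -> [6, -3]
  drop -5 from [-5, 3] -> [3]
  drop -5 from [-5, 1, -6] -> [1, -6]
  satisfied 1 clause(s); 7 remain; assigned so far: [5]
unit clause [3] forces x3=T; simplify:
  drop -3 from [-2, -3] -> [-2]
  drop -3 from [6, -3] -> [6]
  drop -3 from [-3] -> [] (empty!)
  satisfied 2 clause(s); 5 remain; assigned so far: [3, 5]
CONFLICT (empty clause)

Answer: CONFLICT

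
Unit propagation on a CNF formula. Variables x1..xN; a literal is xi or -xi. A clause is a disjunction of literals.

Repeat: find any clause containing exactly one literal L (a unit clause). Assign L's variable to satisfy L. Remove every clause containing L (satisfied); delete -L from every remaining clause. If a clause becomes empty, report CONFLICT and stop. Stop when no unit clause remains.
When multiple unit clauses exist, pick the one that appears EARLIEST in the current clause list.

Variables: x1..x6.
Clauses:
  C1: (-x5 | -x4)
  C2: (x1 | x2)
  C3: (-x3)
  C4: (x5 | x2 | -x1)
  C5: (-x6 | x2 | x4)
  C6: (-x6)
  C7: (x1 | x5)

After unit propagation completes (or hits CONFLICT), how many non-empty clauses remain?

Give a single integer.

unit clause [-3] forces x3=F; simplify:
  satisfied 1 clause(s); 6 remain; assigned so far: [3]
unit clause [-6] forces x6=F; simplify:
  satisfied 2 clause(s); 4 remain; assigned so far: [3, 6]

Answer: 4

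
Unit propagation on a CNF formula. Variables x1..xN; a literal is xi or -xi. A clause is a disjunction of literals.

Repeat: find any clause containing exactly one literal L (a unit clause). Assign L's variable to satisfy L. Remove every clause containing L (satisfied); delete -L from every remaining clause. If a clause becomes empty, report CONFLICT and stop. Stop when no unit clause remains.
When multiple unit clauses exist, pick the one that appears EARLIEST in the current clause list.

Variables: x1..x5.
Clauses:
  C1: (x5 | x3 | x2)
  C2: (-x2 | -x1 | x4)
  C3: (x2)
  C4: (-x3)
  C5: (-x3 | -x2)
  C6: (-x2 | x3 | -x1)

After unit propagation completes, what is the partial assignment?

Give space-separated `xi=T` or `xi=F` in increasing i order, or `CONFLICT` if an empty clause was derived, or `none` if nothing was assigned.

unit clause [2] forces x2=T; simplify:
  drop -2 from [-2, -1, 4] -> [-1, 4]
  drop -2 from [-3, -2] -> [-3]
  drop -2 from [-2, 3, -1] -> [3, -1]
  satisfied 2 clause(s); 4 remain; assigned so far: [2]
unit clause [-3] forces x3=F; simplify:
  drop 3 from [3, -1] -> [-1]
  satisfied 2 clause(s); 2 remain; assigned so far: [2, 3]
unit clause [-1] forces x1=F; simplify:
  satisfied 2 clause(s); 0 remain; assigned so far: [1, 2, 3]

Answer: x1=F x2=T x3=F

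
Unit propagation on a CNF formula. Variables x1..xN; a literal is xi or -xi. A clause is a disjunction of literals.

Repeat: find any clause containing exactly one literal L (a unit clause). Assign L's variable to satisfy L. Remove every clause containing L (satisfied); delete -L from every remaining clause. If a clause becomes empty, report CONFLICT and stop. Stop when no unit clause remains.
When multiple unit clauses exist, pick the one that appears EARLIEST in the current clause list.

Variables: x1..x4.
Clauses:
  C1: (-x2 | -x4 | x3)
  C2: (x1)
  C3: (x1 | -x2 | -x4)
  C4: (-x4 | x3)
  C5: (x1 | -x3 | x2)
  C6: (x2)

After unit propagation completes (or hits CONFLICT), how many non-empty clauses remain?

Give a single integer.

Answer: 2

Derivation:
unit clause [1] forces x1=T; simplify:
  satisfied 3 clause(s); 3 remain; assigned so far: [1]
unit clause [2] forces x2=T; simplify:
  drop -2 from [-2, -4, 3] -> [-4, 3]
  satisfied 1 clause(s); 2 remain; assigned so far: [1, 2]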